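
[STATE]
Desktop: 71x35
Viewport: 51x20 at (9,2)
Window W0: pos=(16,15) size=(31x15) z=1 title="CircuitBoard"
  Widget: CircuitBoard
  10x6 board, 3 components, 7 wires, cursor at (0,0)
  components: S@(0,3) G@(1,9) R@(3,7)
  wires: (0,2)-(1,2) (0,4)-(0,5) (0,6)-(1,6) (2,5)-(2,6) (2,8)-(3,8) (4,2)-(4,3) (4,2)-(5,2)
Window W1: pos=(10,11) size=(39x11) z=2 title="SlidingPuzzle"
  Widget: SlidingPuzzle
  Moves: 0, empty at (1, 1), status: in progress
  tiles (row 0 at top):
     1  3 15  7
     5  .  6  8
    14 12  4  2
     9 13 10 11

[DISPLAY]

                                                   
                                                   
                                                   
                                                   
                                                   
                                                   
                                                   
                                                   
                                                   
 ┏━━━━━━━━━━━━━━━━━━━━━━━━━━━━━━━━━━━━━┓           
 ┃ SlidingPuzzle                       ┃           
 ┠─────────────────────────────────────┨           
 ┃┌────┬────┬────┬────┐                ┃           
 ┃│  1 │  3 │ 15 │  7 │                ┃           
 ┃├────┼────┼────┼────┤                ┃           
 ┃│  5 │    │  6 │  8 │                ┃           
 ┃├────┼────┼────┼────┤                ┃           
 ┃│ 14 │ 12 │  4 │  2 │                ┃           
 ┃├────┼────┼────┼────┤                ┃           
 ┗━━━━━━━━━━━━━━━━━━━━━━━━━━━━━━━━━━━━━┛           


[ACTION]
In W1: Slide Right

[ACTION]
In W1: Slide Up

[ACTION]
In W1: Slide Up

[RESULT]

                                                   
                                                   
                                                   
                                                   
                                                   
                                                   
                                                   
                                                   
                                                   
 ┏━━━━━━━━━━━━━━━━━━━━━━━━━━━━━━━━━━━━━┓           
 ┃ SlidingPuzzle                       ┃           
 ┠─────────────────────────────────────┨           
 ┃┌────┬────┬────┬────┐                ┃           
 ┃│  1 │  3 │ 15 │  7 │                ┃           
 ┃├────┼────┼────┼────┤                ┃           
 ┃│ 14 │  5 │  6 │  8 │                ┃           
 ┃├────┼────┼────┼────┤                ┃           
 ┃│  9 │ 12 │  4 │  2 │                ┃           
 ┃├────┼────┼────┼────┤                ┃           
 ┗━━━━━━━━━━━━━━━━━━━━━━━━━━━━━━━━━━━━━┛           


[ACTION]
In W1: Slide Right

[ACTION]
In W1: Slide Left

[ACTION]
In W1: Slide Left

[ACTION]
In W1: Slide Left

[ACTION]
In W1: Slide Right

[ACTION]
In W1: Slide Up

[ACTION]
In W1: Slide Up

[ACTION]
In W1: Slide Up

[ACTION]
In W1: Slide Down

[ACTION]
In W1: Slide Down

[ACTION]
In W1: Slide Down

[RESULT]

                                                   
                                                   
                                                   
                                                   
                                                   
                                                   
                                                   
                                                   
                                                   
 ┏━━━━━━━━━━━━━━━━━━━━━━━━━━━━━━━━━━━━━┓           
 ┃ SlidingPuzzle                       ┃           
 ┠─────────────────────────────────────┨           
 ┃┌────┬────┬────┬────┐                ┃           
 ┃│  1 │  3 │    │  7 │                ┃           
 ┃├────┼────┼────┼────┤                ┃           
 ┃│ 14 │  5 │ 15 │  8 │                ┃           
 ┃├────┼────┼────┼────┤                ┃           
 ┃│  9 │ 12 │  6 │  2 │                ┃           
 ┃├────┼────┼────┼────┤                ┃           
 ┗━━━━━━━━━━━━━━━━━━━━━━━━━━━━━━━━━━━━━┛           


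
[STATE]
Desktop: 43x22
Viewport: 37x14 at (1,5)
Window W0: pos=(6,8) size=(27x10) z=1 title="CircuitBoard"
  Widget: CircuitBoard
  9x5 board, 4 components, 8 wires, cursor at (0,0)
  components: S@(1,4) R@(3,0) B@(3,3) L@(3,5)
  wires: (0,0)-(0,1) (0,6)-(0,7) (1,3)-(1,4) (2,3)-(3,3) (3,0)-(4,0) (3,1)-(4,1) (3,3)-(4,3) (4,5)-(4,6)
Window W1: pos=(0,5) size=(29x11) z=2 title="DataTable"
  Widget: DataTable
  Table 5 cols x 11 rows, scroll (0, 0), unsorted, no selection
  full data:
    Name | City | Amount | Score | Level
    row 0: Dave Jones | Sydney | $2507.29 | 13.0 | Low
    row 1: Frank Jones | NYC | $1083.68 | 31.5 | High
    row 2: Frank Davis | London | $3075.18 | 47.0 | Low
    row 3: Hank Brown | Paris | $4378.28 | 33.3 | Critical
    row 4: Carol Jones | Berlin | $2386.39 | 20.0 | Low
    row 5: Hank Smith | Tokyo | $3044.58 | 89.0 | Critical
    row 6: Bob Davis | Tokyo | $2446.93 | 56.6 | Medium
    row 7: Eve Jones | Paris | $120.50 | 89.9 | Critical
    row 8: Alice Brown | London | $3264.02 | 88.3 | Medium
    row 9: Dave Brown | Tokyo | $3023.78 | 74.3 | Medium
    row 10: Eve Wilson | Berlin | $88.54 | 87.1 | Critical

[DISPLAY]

━━━━━━━━━━━━━━━━━━━━━━━━━━━┓         
 DataTable                 ┃         
───────────────────────────┨         
Name       │City  │Amount  ┃━━━┓     
───────────┼──────┼────────┃   ┃     
Dave Jones │Sydney│$2507.29┃───┨     
Frank Jones│NYC   │$1083.68┃   ┃     
Frank Davis│London│$3075.18┃   ┃     
Hank Brown │Paris │$4378.28┃   ┃     
Carol Jones│Berlin│$2386.39┃   ┃     
━━━━━━━━━━━━━━━━━━━━━━━━━━━┛   ┃     
     ┃2               ·        ┃     
     ┗━━━━━━━━━━━━━━━━━━━━━━━━━┛     
                                     


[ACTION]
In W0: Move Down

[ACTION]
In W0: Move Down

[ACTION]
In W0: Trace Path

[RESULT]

━━━━━━━━━━━━━━━━━━━━━━━━━━━┓         
 DataTable                 ┃         
───────────────────────────┨         
Name       │City  │Amount  ┃━━━┓     
───────────┼──────┼────────┃   ┃     
Dave Jones │Sydney│$2507.29┃───┨     
Frank Jones│NYC   │$1083.68┃   ┃     
Frank Davis│London│$3075.18┃   ┃     
Hank Brown │Paris │$4378.28┃   ┃     
Carol Jones│Berlin│$2386.39┃   ┃     
━━━━━━━━━━━━━━━━━━━━━━━━━━━┛   ┃     
     ┃2  [.]          ·        ┃     
     ┗━━━━━━━━━━━━━━━━━━━━━━━━━┛     
                                     


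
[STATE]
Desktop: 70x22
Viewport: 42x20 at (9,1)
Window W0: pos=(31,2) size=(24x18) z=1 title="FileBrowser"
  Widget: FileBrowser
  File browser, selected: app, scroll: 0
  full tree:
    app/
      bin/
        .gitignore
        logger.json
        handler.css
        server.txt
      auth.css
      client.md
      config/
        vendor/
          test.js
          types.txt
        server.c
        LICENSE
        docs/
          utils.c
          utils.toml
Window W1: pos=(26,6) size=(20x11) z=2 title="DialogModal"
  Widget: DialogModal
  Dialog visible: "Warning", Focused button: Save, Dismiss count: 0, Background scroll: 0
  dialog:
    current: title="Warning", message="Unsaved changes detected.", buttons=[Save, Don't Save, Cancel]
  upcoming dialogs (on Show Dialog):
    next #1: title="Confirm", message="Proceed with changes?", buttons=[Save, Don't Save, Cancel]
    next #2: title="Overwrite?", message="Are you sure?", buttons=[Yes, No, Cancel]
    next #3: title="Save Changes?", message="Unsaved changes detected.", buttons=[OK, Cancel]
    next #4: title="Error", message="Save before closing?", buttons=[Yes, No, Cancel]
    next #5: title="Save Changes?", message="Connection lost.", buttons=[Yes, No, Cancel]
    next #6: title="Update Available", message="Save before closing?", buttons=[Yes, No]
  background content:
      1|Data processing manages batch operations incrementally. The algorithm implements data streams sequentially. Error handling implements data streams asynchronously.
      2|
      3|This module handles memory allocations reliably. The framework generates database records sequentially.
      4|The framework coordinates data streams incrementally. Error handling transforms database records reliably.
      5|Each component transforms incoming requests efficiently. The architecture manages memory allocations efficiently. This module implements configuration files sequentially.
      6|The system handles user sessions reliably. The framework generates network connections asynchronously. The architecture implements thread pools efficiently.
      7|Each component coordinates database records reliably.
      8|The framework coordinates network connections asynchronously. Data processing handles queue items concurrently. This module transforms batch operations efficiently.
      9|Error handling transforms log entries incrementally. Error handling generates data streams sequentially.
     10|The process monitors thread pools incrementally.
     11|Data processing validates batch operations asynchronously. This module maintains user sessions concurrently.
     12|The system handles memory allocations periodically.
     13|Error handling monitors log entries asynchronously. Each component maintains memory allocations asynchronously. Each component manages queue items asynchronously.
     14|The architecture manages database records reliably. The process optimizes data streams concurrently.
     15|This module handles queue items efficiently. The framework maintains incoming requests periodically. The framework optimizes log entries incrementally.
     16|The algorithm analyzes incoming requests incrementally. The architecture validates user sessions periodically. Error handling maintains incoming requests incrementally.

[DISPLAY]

                                          
                      ┏━━━━━━━━━━━━━━━━━━━
                      ┃ FileBrowser       
                      ┠───────────────────
                      ┃> [-] app/         
                 ┏━━━━━━━━━━━━━━━━━━┓     
                 ┃ DialogModal      ┃     
                 ┠──────────────────┨     
                 ┃Data processing ma┃/    
                 ┃  ┌────────────┐  ┃     
                 ┃Th│  Warning   │le┃     
                 ┃Th│Unsaved chan│or┃     
                 ┃Ea│[Save]  Don'│ra┃     
                 ┃Th└────────────┘es┃     
                 ┃Each component coo┃     
                 ┗━━━━━━━━━━━━━━━━━━┛     
                      ┃                   
                      ┃                   
                      ┗━━━━━━━━━━━━━━━━━━━
                                          


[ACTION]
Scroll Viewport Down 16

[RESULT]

                      ┏━━━━━━━━━━━━━━━━━━━
                      ┃ FileBrowser       
                      ┠───────────────────
                      ┃> [-] app/         
                 ┏━━━━━━━━━━━━━━━━━━┓     
                 ┃ DialogModal      ┃     
                 ┠──────────────────┨     
                 ┃Data processing ma┃/    
                 ┃  ┌────────────┐  ┃     
                 ┃Th│  Warning   │le┃     
                 ┃Th│Unsaved chan│or┃     
                 ┃Ea│[Save]  Don'│ra┃     
                 ┃Th└────────────┘es┃     
                 ┃Each component coo┃     
                 ┗━━━━━━━━━━━━━━━━━━┛     
                      ┃                   
                      ┃                   
                      ┗━━━━━━━━━━━━━━━━━━━
                                          
                                          


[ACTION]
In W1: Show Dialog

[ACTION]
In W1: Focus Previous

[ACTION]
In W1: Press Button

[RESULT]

                      ┏━━━━━━━━━━━━━━━━━━━
                      ┃ FileBrowser       
                      ┠───────────────────
                      ┃> [-] app/         
                 ┏━━━━━━━━━━━━━━━━━━┓     
                 ┃ DialogModal      ┃     
                 ┠──────────────────┨     
                 ┃Data processing ma┃/    
                 ┃                  ┃     
                 ┃This module handle┃     
                 ┃The framework coor┃     
                 ┃Each component tra┃     
                 ┃The system handles┃     
                 ┃Each component coo┃     
                 ┗━━━━━━━━━━━━━━━━━━┛     
                      ┃                   
                      ┃                   
                      ┗━━━━━━━━━━━━━━━━━━━
                                          
                                          


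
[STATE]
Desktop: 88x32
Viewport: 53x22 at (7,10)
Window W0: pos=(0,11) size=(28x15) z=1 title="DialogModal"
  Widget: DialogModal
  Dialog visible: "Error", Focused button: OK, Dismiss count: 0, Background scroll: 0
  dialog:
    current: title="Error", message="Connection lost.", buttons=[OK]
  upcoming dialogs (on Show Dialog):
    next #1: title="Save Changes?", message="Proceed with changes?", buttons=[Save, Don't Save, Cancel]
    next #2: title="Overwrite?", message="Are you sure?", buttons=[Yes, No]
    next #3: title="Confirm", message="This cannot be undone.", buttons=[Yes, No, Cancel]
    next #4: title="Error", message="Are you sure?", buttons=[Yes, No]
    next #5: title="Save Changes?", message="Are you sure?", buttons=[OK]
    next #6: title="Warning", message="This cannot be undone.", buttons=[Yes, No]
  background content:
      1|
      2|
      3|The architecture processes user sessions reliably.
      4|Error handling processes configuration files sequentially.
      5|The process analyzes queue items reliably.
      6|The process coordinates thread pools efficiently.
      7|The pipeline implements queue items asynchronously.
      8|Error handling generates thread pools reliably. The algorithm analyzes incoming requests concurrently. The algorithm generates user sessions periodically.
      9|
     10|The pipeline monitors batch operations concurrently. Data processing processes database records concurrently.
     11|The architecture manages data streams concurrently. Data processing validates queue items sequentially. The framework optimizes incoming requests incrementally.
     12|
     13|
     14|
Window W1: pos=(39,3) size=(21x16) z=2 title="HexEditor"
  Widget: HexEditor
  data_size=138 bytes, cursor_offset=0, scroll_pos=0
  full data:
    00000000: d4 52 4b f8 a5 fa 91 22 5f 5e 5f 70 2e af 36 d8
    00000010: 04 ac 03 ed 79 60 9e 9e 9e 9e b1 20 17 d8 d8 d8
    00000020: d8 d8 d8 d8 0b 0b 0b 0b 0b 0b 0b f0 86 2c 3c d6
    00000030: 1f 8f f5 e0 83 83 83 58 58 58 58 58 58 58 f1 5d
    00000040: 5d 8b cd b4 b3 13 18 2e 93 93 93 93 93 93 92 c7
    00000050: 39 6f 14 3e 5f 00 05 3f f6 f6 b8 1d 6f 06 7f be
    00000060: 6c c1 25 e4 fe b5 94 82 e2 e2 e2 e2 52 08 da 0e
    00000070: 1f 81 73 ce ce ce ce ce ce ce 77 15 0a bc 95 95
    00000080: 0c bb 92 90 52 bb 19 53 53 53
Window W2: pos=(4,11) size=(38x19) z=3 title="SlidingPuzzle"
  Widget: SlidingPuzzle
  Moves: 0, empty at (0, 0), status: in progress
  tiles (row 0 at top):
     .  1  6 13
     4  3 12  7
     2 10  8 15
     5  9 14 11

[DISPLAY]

                                ┃00000040  5d 8b cd ┃
━━━━━━━━━━━━━━━━━━━━━━━━━━━━━━━━━━┓000050  39 6f 14 ┃
lidingPuzzle                      ┃000060  6c c1 25 ┃
──────────────────────────────────┨000070  1f 81 73 ┃
───┬────┬────┬────┐               ┃000080  0c bb 92 ┃
   │  1 │  6 │ 13 │               ┃                 ┃
───┼────┼────┼────┤               ┃                 ┃
 4 │  3 │ 12 │  7 │               ┃                 ┃
───┼────┼────┼────┤               ┃━━━━━━━━━━━━━━━━━┛
 2 │ 10 │  8 │ 15 │               ┃                  
───┼────┼────┼────┤               ┃                  
 5 │  9 │ 14 │ 11 │               ┃                  
───┴────┴────┴────┘               ┃                  
ves: 0                            ┃                  
                                  ┃                  
                                  ┃                  
                                  ┃                  
                                  ┃                  
                                  ┃                  
━━━━━━━━━━━━━━━━━━━━━━━━━━━━━━━━━━┛                  
                                                     
                                                     


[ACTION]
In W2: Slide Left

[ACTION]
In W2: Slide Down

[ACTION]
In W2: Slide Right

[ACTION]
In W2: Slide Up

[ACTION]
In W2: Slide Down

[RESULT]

                                ┃00000040  5d 8b cd ┃
━━━━━━━━━━━━━━━━━━━━━━━━━━━━━━━━━━┓000050  39 6f 14 ┃
lidingPuzzle                      ┃000060  6c c1 25 ┃
──────────────────────────────────┨000070  1f 81 73 ┃
───┬────┬────┬────┐               ┃000080  0c bb 92 ┃
   │  1 │  6 │ 13 │               ┃                 ┃
───┼────┼────┼────┤               ┃                 ┃
 4 │  3 │ 12 │  7 │               ┃                 ┃
───┼────┼────┼────┤               ┃━━━━━━━━━━━━━━━━━┛
 2 │ 10 │  8 │ 15 │               ┃                  
───┼────┼────┼────┤               ┃                  
 5 │  9 │ 14 │ 11 │               ┃                  
───┴────┴────┴────┘               ┃                  
ves: 4                            ┃                  
                                  ┃                  
                                  ┃                  
                                  ┃                  
                                  ┃                  
                                  ┃                  
━━━━━━━━━━━━━━━━━━━━━━━━━━━━━━━━━━┛                  
                                                     
                                                     


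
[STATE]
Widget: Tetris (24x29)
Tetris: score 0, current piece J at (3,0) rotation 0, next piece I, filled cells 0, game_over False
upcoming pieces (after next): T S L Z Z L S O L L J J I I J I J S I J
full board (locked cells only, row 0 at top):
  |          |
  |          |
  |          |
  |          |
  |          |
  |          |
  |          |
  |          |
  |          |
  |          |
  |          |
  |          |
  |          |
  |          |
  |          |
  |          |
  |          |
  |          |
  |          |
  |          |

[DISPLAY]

   █      │Next:        
   ███    │████         
          │             
          │             
          │             
          │             
          │Score:       
          │0            
          │             
          │             
          │             
          │             
          │             
          │             
          │             
          │             
          │             
          │             
          │             
          │             
          │             
          │             
          │             
          │             
          │             
          │             
          │             
          │             
          │             


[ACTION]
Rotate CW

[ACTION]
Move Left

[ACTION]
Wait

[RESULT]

          │Next:        
  ██      │████         
  █       │             
  █       │             
          │             
          │             
          │Score:       
          │0            
          │             
          │             
          │             
          │             
          │             
          │             
          │             
          │             
          │             
          │             
          │             
          │             
          │             
          │             
          │             
          │             
          │             
          │             
          │             
          │             
          │             


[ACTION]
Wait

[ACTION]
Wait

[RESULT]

          │Next:        
          │████         
          │             
  ██      │             
  █       │             
  █       │             
          │Score:       
          │0            
          │             
          │             
          │             
          │             
          │             
          │             
          │             
          │             
          │             
          │             
          │             
          │             
          │             
          │             
          │             
          │             
          │             
          │             
          │             
          │             
          │             


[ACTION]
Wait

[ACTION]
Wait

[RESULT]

          │Next:        
          │████         
          │             
          │             
          │             
  ██      │             
  █       │Score:       
  █       │0            
          │             
          │             
          │             
          │             
          │             
          │             
          │             
          │             
          │             
          │             
          │             
          │             
          │             
          │             
          │             
          │             
          │             
          │             
          │             
          │             
          │             


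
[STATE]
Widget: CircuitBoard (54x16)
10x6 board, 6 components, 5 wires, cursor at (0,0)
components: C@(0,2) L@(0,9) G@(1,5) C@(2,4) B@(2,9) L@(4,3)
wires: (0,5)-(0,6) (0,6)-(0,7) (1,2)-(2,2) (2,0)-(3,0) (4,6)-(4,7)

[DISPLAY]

   0 1 2 3 4 5 6 7 8 9                                
0  [.]      C           · ─ · ─ ·       L             
                                                      
1           ·           G                             
            │                                         
2   ·       ·       C                   B             
    │                                                 
3   ·                                                 
                                                      
4               L           · ─ ·                     
                                                      
5                                                     
Cursor: (0,0)                                         
                                                      
                                                      
                                                      


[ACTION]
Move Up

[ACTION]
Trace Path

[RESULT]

   0 1 2 3 4 5 6 7 8 9                                
0  [.]      C           · ─ · ─ ·       L             
                                                      
1           ·           G                             
            │                                         
2   ·       ·       C                   B             
    │                                                 
3   ·                                                 
                                                      
4               L           · ─ ·                     
                                                      
5                                                     
Cursor: (0,0)  Trace: No connections                  
                                                      
                                                      
                                                      


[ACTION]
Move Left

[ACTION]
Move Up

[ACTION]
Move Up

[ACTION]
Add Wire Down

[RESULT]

   0 1 2 3 4 5 6 7 8 9                                
0  [.]      C           · ─ · ─ ·       L             
    │                                                 
1   ·       ·           G                             
            │                                         
2   ·       ·       C                   B             
    │                                                 
3   ·                                                 
                                                      
4               L           · ─ ·                     
                                                      
5                                                     
Cursor: (0,0)  Trace: No connections                  
                                                      
                                                      
                                                      


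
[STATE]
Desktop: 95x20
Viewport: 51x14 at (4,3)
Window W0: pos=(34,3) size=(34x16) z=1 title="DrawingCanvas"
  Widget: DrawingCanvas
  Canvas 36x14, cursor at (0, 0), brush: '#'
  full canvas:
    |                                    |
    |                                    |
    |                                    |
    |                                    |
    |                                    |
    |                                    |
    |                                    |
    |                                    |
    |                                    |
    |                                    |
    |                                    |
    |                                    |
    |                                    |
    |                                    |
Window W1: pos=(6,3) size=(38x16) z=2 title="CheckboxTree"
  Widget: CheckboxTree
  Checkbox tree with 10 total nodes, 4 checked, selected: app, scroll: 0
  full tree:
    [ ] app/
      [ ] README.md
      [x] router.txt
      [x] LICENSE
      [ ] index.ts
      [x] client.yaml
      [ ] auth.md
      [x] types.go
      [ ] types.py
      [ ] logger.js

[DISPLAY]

  ┏━━━━━━━━━━━━━━━━━━━━━━━━━━━━━━━━━━━━┓━━━━━━━━━━━
  ┃ CheckboxTree                       ┃anvas      
  ┠────────────────────────────────────┨───────────
  ┃>[-] app/                           ┃           
  ┃   [ ] README.md                    ┃           
  ┃   [x] router.txt                   ┃           
  ┃   [x] LICENSE                      ┃           
  ┃   [ ] index.ts                     ┃           
  ┃   [x] client.yaml                  ┃           
  ┃   [ ] auth.md                      ┃           
  ┃   [x] types.go                     ┃           
  ┃   [ ] types.py                     ┃           
  ┃   [ ] logger.js                    ┃           
  ┃                                    ┃           


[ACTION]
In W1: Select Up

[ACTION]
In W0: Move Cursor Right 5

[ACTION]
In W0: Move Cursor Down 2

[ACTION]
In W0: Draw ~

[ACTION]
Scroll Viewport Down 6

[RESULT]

  ┃>[-] app/                           ┃           
  ┃   [ ] README.md                    ┃           
  ┃   [x] router.txt                   ┃           
  ┃   [x] LICENSE                      ┃           
  ┃   [ ] index.ts                     ┃           
  ┃   [x] client.yaml                  ┃           
  ┃   [ ] auth.md                      ┃           
  ┃   [x] types.go                     ┃           
  ┃   [ ] types.py                     ┃           
  ┃   [ ] logger.js                    ┃           
  ┃                                    ┃           
  ┃                                    ┃           
  ┗━━━━━━━━━━━━━━━━━━━━━━━━━━━━━━━━━━━━┛━━━━━━━━━━━
                                                   


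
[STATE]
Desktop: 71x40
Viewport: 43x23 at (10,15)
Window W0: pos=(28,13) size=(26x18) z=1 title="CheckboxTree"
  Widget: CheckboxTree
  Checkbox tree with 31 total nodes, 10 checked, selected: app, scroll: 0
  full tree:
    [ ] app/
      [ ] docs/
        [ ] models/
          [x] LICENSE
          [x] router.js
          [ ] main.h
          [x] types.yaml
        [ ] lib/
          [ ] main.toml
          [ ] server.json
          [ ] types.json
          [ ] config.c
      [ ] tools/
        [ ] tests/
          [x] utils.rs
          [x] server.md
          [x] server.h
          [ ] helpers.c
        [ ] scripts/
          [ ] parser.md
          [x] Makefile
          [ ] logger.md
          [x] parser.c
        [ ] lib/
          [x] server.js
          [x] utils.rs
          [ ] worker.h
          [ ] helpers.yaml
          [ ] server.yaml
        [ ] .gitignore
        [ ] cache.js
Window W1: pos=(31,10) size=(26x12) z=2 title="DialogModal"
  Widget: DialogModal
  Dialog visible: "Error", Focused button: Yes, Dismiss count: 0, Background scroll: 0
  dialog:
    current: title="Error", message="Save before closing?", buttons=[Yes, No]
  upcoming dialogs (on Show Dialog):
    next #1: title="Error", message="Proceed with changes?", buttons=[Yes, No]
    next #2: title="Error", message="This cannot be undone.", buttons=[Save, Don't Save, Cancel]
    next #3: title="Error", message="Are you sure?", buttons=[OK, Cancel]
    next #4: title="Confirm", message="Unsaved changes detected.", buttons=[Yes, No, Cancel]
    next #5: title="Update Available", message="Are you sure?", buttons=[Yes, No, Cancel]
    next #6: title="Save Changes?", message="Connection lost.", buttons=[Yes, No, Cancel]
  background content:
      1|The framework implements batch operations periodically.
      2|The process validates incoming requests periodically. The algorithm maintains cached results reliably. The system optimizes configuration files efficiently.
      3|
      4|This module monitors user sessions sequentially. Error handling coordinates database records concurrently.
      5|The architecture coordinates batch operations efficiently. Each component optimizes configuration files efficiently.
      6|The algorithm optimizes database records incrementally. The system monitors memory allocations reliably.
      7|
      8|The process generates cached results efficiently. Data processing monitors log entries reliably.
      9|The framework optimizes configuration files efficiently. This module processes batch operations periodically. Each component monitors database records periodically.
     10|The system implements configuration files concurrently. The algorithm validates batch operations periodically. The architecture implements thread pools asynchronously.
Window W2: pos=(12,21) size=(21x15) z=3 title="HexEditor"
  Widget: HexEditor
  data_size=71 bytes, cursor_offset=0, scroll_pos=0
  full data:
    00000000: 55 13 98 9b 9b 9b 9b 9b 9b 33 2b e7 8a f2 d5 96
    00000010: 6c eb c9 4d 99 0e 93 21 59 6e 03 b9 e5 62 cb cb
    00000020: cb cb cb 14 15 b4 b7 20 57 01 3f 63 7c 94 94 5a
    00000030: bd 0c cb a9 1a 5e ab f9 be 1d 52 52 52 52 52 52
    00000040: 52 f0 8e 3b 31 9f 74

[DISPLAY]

                  ┠──┃  │      Error       
                  ┃>[┃Th│Save before closin
                  ┃  ┃Th│    [Yes]  No     
                  ┃  ┃Th└──────────────────
                  ┃  ┃                     
                  ┃  ┃The process generates
  ┏━━━━━━━━━━━━━━━━━━━┓━━━━━━━━━━━━━━━━━━━━
  ┃ HexEditor         ┃   [x] types.yaml   
  ┠───────────────────┨ [ ] lib/           
  ┃00000000  55 13 98 ┃   [ ] main.toml    
  ┃00000010  6c eb c9 ┃   [ ] server.json  
  ┃00000020  cb cb cb ┃   [ ] types.json   
  ┃00000030  bd 0c cb ┃   [ ] config.c     
  ┃00000040  52 f0 8e ┃-] tools/           
  ┃                   ┃ [-] tests/         
  ┃                   ┃━━━━━━━━━━━━━━━━━━━━
  ┃                   ┃                    
  ┃                   ┃                    
  ┃                   ┃                    
  ┃                   ┃                    
  ┗━━━━━━━━━━━━━━━━━━━┛                    
                                           
                                           


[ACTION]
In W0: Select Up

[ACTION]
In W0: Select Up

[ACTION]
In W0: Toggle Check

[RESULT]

                  ┠──┃  │      Error       
                  ┃>[┃Th│Save before closin
                  ┃  ┃Th│    [Yes]  No     
                  ┃  ┃Th└──────────────────
                  ┃  ┃                     
                  ┃  ┃The process generates
  ┏━━━━━━━━━━━━━━━━━━━┓━━━━━━━━━━━━━━━━━━━━
  ┃ HexEditor         ┃   [x] types.yaml   
  ┠───────────────────┨ [x] lib/           
  ┃00000000  55 13 98 ┃   [x] main.toml    
  ┃00000010  6c eb c9 ┃   [x] server.json  
  ┃00000020  cb cb cb ┃   [x] types.json   
  ┃00000030  bd 0c cb ┃   [x] config.c     
  ┃00000040  52 f0 8e ┃x] tools/           
  ┃                   ┃ [x] tests/         
  ┃                   ┃━━━━━━━━━━━━━━━━━━━━
  ┃                   ┃                    
  ┃                   ┃                    
  ┃                   ┃                    
  ┃                   ┃                    
  ┗━━━━━━━━━━━━━━━━━━━┛                    
                                           
                                           


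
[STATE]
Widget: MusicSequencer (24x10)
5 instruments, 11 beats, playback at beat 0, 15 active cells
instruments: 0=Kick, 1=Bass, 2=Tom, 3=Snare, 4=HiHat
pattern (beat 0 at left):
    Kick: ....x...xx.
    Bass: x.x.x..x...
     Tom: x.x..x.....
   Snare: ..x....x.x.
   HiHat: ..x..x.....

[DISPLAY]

      ▼1234567890       
  Kick····█···██·       
  Bass█·█·█··█···       
   Tom█·█··█·····       
 Snare··█····█·█·       
 HiHat··█··█·····       
                        
                        
                        
                        


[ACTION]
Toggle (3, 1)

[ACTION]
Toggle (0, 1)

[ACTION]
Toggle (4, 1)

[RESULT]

      ▼1234567890       
  Kick·█··█···██·       
  Bass█·█·█··█···       
   Tom█·█··█·····       
 Snare·██····█·█·       
 HiHat·██··█·····       
                        
                        
                        
                        


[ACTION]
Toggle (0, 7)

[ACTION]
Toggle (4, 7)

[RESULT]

      ▼1234567890       
  Kick·█··█··███·       
  Bass█·█·█··█···       
   Tom█·█··█·····       
 Snare·██····█·█·       
 HiHat·██··█·█···       
                        
                        
                        
                        


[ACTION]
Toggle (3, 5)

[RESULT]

      ▼1234567890       
  Kick·█··█··███·       
  Bass█·█·█··█···       
   Tom█·█··█·····       
 Snare·██··█·█·█·       
 HiHat·██··█·█···       
                        
                        
                        
                        


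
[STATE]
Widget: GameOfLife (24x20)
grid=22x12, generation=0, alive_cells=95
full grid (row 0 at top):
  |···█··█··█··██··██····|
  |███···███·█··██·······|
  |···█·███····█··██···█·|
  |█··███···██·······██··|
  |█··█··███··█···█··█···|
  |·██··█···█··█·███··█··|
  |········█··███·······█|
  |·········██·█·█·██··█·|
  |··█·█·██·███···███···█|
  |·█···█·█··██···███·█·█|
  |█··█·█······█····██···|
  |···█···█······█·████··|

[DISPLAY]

Gen: 0                  
···█··█··█··██··██····  
███···███·█··██·······  
···█·███····█··██···█·  
█··███···██·······██··  
█··█··███··█···█··█···  
·██··█···█··█·███··█··  
········█··███·······█  
·········██·█·█·██··█·  
··█·█·██·███···███···█  
·█···█·█··██···███·█·█  
█··█·█······█····██···  
···█···█······█·████··  
                        
                        
                        
                        
                        
                        
                        


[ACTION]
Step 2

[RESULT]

Gen: 2                  
·█·····████·███·······  
█···█··██··█··········  
········█····█·····█··  
·████··███···█·····█··  
···█··███··█·······█··  
·██···█··██···█···█···  
·······███····█··█··██  
·······██····█······██  
··█·██········██·····█  
·█████·██··███······██  
·██·█···█··········██·  
······················  
                        
                        
                        
                        
                        
                        
                        


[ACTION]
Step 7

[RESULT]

Gen: 9                  
······················  
·····██··███··········  
··██·██···········██··  
··█····█··········██··  
·██·███·█····█········  
··█·········█·█·······  
···█·█···█····██······  
···█···██·███·██······  
···█···█··██████······  
···█··█···█████·······  
····██·····███·····██·  
············█·········  
                        
                        
                        
                        
                        
                        
                        


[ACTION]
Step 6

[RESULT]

Gen: 15                 
··········█···········  
······██·██···········  
······█····█······██··  
··········█·······██··  
········█·····██······  
····██····█··█··█·····  
····██··█·█··█··█·····  
·········█····██······  
·············█········  
············██········  
····███·····██········  
······················  
                        
                        
                        
                        
                        
                        
                        


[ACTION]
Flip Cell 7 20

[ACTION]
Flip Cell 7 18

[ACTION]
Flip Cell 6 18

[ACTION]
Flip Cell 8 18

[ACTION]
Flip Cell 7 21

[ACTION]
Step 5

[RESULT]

Gen: 20                 
·······███·██·········  
······█··█············  
······█·····██·█······  
·······█··███···██····  
·······█··█··█········  
····██······███·████··  
····██·····██······██·  
···········██······█··  
············█·█···█···  
·····█·······██·······  
·····█········█·······  
·····█················  
                        
                        
                        
                        
                        
                        
                        
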